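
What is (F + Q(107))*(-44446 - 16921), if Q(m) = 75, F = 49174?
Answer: -3022263383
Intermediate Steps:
(F + Q(107))*(-44446 - 16921) = (49174 + 75)*(-44446 - 16921) = 49249*(-61367) = -3022263383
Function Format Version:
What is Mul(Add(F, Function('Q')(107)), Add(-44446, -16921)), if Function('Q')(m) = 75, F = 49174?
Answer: -3022263383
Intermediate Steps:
Mul(Add(F, Function('Q')(107)), Add(-44446, -16921)) = Mul(Add(49174, 75), Add(-44446, -16921)) = Mul(49249, -61367) = -3022263383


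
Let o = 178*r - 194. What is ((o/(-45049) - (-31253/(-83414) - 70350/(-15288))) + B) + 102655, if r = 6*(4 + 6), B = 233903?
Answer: 230169983689542609/683904546052 ≈ 3.3655e+5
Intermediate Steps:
r = 60 (r = 6*10 = 60)
o = 10486 (o = 178*60 - 194 = 10680 - 194 = 10486)
((o/(-45049) - (-31253/(-83414) - 70350/(-15288))) + B) + 102655 = ((10486/(-45049) - (-31253/(-83414) - 70350/(-15288))) + 233903) + 102655 = ((10486*(-1/45049) - (-31253*(-1/83414) - 70350*(-1/15288))) + 233903) + 102655 = ((-10486/45049 - (31253/83414 + 1675/364)) + 233903) + 102655 = ((-10486/45049 - 1*75547271/15181348) + 233903) + 102655 = ((-10486/45049 - 75547271/15181348) + 233903) + 102655 = (-3562520626407/683904546052 + 233903) + 102655 = 159963762514574549/683904546052 + 102655 = 230169983689542609/683904546052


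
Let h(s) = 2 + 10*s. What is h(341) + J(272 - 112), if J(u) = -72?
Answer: 3340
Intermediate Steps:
h(341) + J(272 - 112) = (2 + 10*341) - 72 = (2 + 3410) - 72 = 3412 - 72 = 3340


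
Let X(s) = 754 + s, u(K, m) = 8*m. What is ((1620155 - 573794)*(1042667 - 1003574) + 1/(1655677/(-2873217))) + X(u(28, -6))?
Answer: 67726115513767666/1655677 ≈ 4.0905e+10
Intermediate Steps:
((1620155 - 573794)*(1042667 - 1003574) + 1/(1655677/(-2873217))) + X(u(28, -6)) = ((1620155 - 573794)*(1042667 - 1003574) + 1/(1655677/(-2873217))) + (754 + 8*(-6)) = (1046361*39093 + 1/(1655677*(-1/2873217))) + (754 - 48) = (40905390573 + 1/(-1655677/2873217)) + 706 = (40905390573 - 2873217/1655677) + 706 = 67726114344859704/1655677 + 706 = 67726115513767666/1655677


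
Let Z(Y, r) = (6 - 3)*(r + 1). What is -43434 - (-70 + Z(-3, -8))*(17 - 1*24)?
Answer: -44071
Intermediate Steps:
Z(Y, r) = 3 + 3*r (Z(Y, r) = 3*(1 + r) = 3 + 3*r)
-43434 - (-70 + Z(-3, -8))*(17 - 1*24) = -43434 - (-70 + (3 + 3*(-8)))*(17 - 1*24) = -43434 - (-70 + (3 - 24))*(17 - 24) = -43434 - (-70 - 21)*(-7) = -43434 - (-91)*(-7) = -43434 - 1*637 = -43434 - 637 = -44071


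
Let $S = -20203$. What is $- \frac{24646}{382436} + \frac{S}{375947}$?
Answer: $- \frac{8495972135}{71887833446} \approx -0.11818$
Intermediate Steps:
$- \frac{24646}{382436} + \frac{S}{375947} = - \frac{24646}{382436} - \frac{20203}{375947} = \left(-24646\right) \frac{1}{382436} - \frac{20203}{375947} = - \frac{12323}{191218} - \frac{20203}{375947} = - \frac{8495972135}{71887833446}$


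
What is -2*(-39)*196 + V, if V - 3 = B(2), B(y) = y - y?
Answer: 15291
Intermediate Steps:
B(y) = 0
V = 3 (V = 3 + 0 = 3)
-2*(-39)*196 + V = -2*(-39)*196 + 3 = 78*196 + 3 = 15288 + 3 = 15291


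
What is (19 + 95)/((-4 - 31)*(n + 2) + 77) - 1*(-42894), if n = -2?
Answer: 3302952/77 ≈ 42896.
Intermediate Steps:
(19 + 95)/((-4 - 31)*(n + 2) + 77) - 1*(-42894) = (19 + 95)/((-4 - 31)*(-2 + 2) + 77) - 1*(-42894) = 114/(-35*0 + 77) + 42894 = 114/(0 + 77) + 42894 = 114/77 + 42894 = 3302952/77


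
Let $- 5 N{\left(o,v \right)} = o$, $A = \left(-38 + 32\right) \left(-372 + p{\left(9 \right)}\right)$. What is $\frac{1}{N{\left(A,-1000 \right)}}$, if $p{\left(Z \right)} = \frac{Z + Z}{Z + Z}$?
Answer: $- \frac{5}{2226} \approx -0.0022462$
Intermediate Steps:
$p{\left(Z \right)} = 1$ ($p{\left(Z \right)} = \frac{2 Z}{2 Z} = 2 Z \frac{1}{2 Z} = 1$)
$A = 2226$ ($A = \left(-38 + 32\right) \left(-372 + 1\right) = \left(-6\right) \left(-371\right) = 2226$)
$N{\left(o,v \right)} = - \frac{o}{5}$
$\frac{1}{N{\left(A,-1000 \right)}} = \frac{1}{\left(- \frac{1}{5}\right) 2226} = \frac{1}{- \frac{2226}{5}} = - \frac{5}{2226}$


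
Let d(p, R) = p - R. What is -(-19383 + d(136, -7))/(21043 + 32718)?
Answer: 520/1453 ≈ 0.35788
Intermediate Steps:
-(-19383 + d(136, -7))/(21043 + 32718) = -(-19383 + (136 - 1*(-7)))/(21043 + 32718) = -(-19383 + (136 + 7))/53761 = -(-19383 + 143)/53761 = -(-19240)/53761 = -1*(-520/1453) = 520/1453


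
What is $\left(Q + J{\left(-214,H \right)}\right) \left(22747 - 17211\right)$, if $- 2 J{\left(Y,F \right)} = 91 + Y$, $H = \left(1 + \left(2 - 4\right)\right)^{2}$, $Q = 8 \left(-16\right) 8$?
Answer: $-5328400$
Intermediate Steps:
$Q = -1024$ ($Q = \left(-128\right) 8 = -1024$)
$H = 1$ ($H = \left(1 - 2\right)^{2} = \left(-1\right)^{2} = 1$)
$J{\left(Y,F \right)} = - \frac{91}{2} - \frac{Y}{2}$ ($J{\left(Y,F \right)} = - \frac{91 + Y}{2} = - \frac{91}{2} - \frac{Y}{2}$)
$\left(Q + J{\left(-214,H \right)}\right) \left(22747 - 17211\right) = \left(-1024 - - \frac{123}{2}\right) \left(22747 - 17211\right) = \left(-1024 + \left(- \frac{91}{2} + 107\right)\right) 5536 = \left(-1024 + \frac{123}{2}\right) 5536 = \left(- \frac{1925}{2}\right) 5536 = -5328400$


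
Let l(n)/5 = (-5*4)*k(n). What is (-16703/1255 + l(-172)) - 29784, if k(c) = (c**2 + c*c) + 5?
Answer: -7463607123/1255 ≈ -5.9471e+6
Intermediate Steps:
k(c) = 5 + 2*c**2 (k(c) = (c**2 + c**2) + 5 = 2*c**2 + 5 = 5 + 2*c**2)
l(n) = -500 - 200*n**2 (l(n) = 5*((-5*4)*(5 + 2*n**2)) = 5*(-20*(5 + 2*n**2)) = 5*(-100 - 40*n**2) = -500 - 200*n**2)
(-16703/1255 + l(-172)) - 29784 = (-16703/1255 + (-500 - 200*(-172)**2)) - 29784 = (-16703*1/1255 + (-500 - 200*29584)) - 29784 = (-16703/1255 + (-500 - 5916800)) - 29784 = (-16703/1255 - 5917300) - 29784 = -7426228203/1255 - 29784 = -7463607123/1255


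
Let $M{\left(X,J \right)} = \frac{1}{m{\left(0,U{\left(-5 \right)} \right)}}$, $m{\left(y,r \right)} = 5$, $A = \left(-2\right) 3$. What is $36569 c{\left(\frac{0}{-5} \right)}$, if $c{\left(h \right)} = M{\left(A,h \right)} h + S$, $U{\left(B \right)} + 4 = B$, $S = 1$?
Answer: $36569$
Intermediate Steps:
$U{\left(B \right)} = -4 + B$
$A = -6$
$M{\left(X,J \right)} = \frac{1}{5}$
$c{\left(h \right)} = 1 + \frac{h}{5}$ ($c{\left(h \right)} = \frac{h}{5} + 1 = 1 + \frac{h}{5}$)
$36569 c{\left(\frac{0}{-5} \right)} = 36569 \left(1 + \frac{0 \frac{1}{-5}}{5}\right) = 36569 \left(1 + \frac{0 \left(- \frac{1}{5}\right)}{5}\right) = 36569 \left(1 + \frac{1}{5} \cdot 0\right) = 36569 \left(1 + 0\right) = 36569 \cdot 1 = 36569$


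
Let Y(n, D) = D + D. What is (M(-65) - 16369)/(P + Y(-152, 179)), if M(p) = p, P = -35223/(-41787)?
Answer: -20809926/454393 ≈ -45.797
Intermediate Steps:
Y(n, D) = 2*D
P = 11741/13929 (P = -35223*(-1/41787) = 11741/13929 ≈ 0.84292)
(M(-65) - 16369)/(P + Y(-152, 179)) = (-65 - 16369)/(11741/13929 + 2*179) = -16434/(11741/13929 + 358) = -16434/4998323/13929 = -16434*13929/4998323 = -20809926/454393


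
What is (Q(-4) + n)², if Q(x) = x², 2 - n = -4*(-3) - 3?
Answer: 81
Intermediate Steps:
n = -7 (n = 2 - (-4*(-3) - 3) = 2 - (12 - 3) = 2 - 1*9 = 2 - 9 = -7)
(Q(-4) + n)² = ((-4)² - 7)² = (16 - 7)² = 9² = 81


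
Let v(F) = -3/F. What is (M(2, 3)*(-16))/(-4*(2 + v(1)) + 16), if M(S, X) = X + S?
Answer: -4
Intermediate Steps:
M(S, X) = S + X
(M(2, 3)*(-16))/(-4*(2 + v(1)) + 16) = ((2 + 3)*(-16))/(-4*(2 - 3/1) + 16) = (5*(-16))/(-4*(2 - 3*1) + 16) = -80/(-4*(2 - 3) + 16) = -80/(-4*(-1) + 16) = -80/(4 + 16) = -80/20 = -80*1/20 = -4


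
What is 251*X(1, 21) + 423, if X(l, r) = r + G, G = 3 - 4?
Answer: 5443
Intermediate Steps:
G = -1
X(l, r) = -1 + r (X(l, r) = r - 1 = -1 + r)
251*X(1, 21) + 423 = 251*(-1 + 21) + 423 = 251*20 + 423 = 5020 + 423 = 5443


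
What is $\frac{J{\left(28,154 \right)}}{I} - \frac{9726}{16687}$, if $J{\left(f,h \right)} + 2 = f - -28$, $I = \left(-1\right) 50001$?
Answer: $- \frac{162403608}{278122229} \approx -0.58393$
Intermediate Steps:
$I = -50001$
$J{\left(f,h \right)} = 26 + f$ ($J{\left(f,h \right)} = -2 + \left(f - -28\right) = -2 + \left(f + 28\right) = -2 + \left(28 + f\right) = 26 + f$)
$\frac{J{\left(28,154 \right)}}{I} - \frac{9726}{16687} = \frac{26 + 28}{-50001} - \frac{9726}{16687} = 54 \left(- \frac{1}{50001}\right) - \frac{9726}{16687} = - \frac{18}{16667} - \frac{9726}{16687} = - \frac{162403608}{278122229}$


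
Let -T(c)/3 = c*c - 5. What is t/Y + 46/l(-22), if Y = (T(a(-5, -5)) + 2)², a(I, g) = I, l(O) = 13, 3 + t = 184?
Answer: 157097/43732 ≈ 3.5923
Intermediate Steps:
t = 181 (t = -3 + 184 = 181)
T(c) = 15 - 3*c² (T(c) = -3*(c*c - 5) = -3*(c² - 5) = -3*(-5 + c²) = 15 - 3*c²)
Y = 3364 (Y = ((15 - 3*(-5)²) + 2)² = ((15 - 3*25) + 2)² = ((15 - 75) + 2)² = (-60 + 2)² = (-58)² = 3364)
t/Y + 46/l(-22) = 181/3364 + 46/13 = 157097/43732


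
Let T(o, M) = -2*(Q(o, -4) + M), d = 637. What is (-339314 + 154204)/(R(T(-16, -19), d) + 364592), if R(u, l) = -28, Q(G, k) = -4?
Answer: -92555/182282 ≈ -0.50776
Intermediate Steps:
T(o, M) = 8 - 2*M (T(o, M) = -2*(-4 + M) = 8 - 2*M)
(-339314 + 154204)/(R(T(-16, -19), d) + 364592) = (-339314 + 154204)/(-28 + 364592) = -185110/364564 = -185110*1/364564 = -92555/182282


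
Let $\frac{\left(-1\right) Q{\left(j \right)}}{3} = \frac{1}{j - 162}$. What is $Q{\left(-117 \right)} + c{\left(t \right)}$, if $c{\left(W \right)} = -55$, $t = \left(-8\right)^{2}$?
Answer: $- \frac{5114}{93} \approx -54.989$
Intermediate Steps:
$Q{\left(j \right)} = - \frac{3}{-162 + j}$ ($Q{\left(j \right)} = - \frac{3}{j - 162} = - \frac{3}{-162 + j}$)
$t = 64$
$Q{\left(-117 \right)} + c{\left(t \right)} = - \frac{3}{-162 - 117} - 55 = - \frac{3}{-279} - 55 = \left(-3\right) \left(- \frac{1}{279}\right) - 55 = \frac{1}{93} - 55 = - \frac{5114}{93}$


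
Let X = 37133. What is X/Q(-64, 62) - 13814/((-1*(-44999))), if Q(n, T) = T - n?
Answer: 1669207303/5669874 ≈ 294.40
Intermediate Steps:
X/Q(-64, 62) - 13814/((-1*(-44999))) = 37133/(62 - 1*(-64)) - 13814/((-1*(-44999))) = 37133/(62 + 64) - 13814/44999 = 37133/126 - 13814*1/44999 = 37133*(1/126) - 13814/44999 = 37133/126 - 13814/44999 = 1669207303/5669874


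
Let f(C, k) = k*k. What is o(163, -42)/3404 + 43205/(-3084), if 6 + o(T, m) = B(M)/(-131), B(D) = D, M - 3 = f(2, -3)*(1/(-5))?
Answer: -24085717681/1719037020 ≈ -14.011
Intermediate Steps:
f(C, k) = k²
M = 6/5 (M = 3 + (-3)²*(1/(-5)) = 3 + 9*(1*(-⅕)) = 3 + 9*(-⅕) = 3 - 9/5 = 6/5 ≈ 1.2000)
o(T, m) = -3936/655 (o(T, m) = -6 + (6/5)/(-131) = -6 + (6/5)*(-1/131) = -6 - 6/655 = -3936/655)
o(163, -42)/3404 + 43205/(-3084) = -3936/655/3404 + 43205/(-3084) = -3936/655*1/3404 + 43205*(-1/3084) = -984/557405 - 43205/3084 = -24085717681/1719037020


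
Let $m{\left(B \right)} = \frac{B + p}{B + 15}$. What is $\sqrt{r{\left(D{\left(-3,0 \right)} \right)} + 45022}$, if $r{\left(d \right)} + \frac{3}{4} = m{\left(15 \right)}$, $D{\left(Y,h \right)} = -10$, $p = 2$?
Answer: $\frac{\sqrt{40519635}}{30} \approx 212.18$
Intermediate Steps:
$m{\left(B \right)} = \frac{2 + B}{15 + B}$ ($m{\left(B \right)} = \frac{B + 2}{B + 15} = \frac{2 + B}{15 + B}$)
$r{\left(d \right)} = - \frac{11}{60}$ ($r{\left(d \right)} = - \frac{3}{4} + \frac{2 + 15}{15 + 15} = - \frac{3}{4} + \frac{1}{30} \cdot 17 = - \frac{3}{4} + \frac{17}{30} = - \frac{11}{60}$)
$\sqrt{r{\left(D{\left(-3,0 \right)} \right)} + 45022} = \sqrt{- \frac{11}{60} + 45022} = \sqrt{\frac{2701309}{60}} = \frac{\sqrt{40519635}}{30}$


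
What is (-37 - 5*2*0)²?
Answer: 1369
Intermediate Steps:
(-37 - 5*2*0)² = (-37 - 10*0)² = (-37 + 0)² = (-37)² = 1369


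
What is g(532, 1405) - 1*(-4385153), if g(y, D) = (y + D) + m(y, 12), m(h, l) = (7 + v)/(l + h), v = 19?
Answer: 1193288493/272 ≈ 4.3871e+6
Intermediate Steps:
m(h, l) = 26/(h + l) (m(h, l) = (7 + 19)/(l + h) = 26/(h + l))
g(y, D) = D + y + 26/(12 + y) (g(y, D) = (y + D) + 26/(y + 12) = (D + y) + 26/(12 + y) = D + y + 26/(12 + y))
g(532, 1405) - 1*(-4385153) = (26 + (12 + 532)*(1405 + 532))/(12 + 532) - 1*(-4385153) = (26 + 544*1937)/544 + 4385153 = (26 + 1053728)/544 + 4385153 = (1/544)*1053754 + 4385153 = 526877/272 + 4385153 = 1193288493/272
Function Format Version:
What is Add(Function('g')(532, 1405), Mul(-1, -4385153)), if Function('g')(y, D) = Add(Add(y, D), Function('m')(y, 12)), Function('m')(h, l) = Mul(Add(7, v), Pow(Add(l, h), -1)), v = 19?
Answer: Rational(1193288493, 272) ≈ 4.3871e+6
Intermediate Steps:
Function('m')(h, l) = Mul(26, Pow(Add(h, l), -1)) (Function('m')(h, l) = Mul(Add(7, 19), Pow(Add(l, h), -1)) = Mul(26, Pow(Add(h, l), -1)))
Function('g')(y, D) = Add(D, y, Mul(26, Pow(Add(12, y), -1))) (Function('g')(y, D) = Add(Add(y, D), Mul(26, Pow(Add(y, 12), -1))) = Add(Add(D, y), Mul(26, Pow(Add(12, y), -1))) = Add(D, y, Mul(26, Pow(Add(12, y), -1))))
Add(Function('g')(532, 1405), Mul(-1, -4385153)) = Add(Mul(Pow(Add(12, 532), -1), Add(26, Mul(Add(12, 532), Add(1405, 532)))), Mul(-1, -4385153)) = Add(Mul(Pow(544, -1), Add(26, Mul(544, 1937))), 4385153) = Add(Mul(Rational(1, 544), Add(26, 1053728)), 4385153) = Add(Mul(Rational(1, 544), 1053754), 4385153) = Add(Rational(526877, 272), 4385153) = Rational(1193288493, 272)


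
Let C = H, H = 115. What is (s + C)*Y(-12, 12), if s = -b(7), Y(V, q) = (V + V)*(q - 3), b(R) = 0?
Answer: -24840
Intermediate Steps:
C = 115
Y(V, q) = 2*V*(-3 + q) (Y(V, q) = (2*V)*(-3 + q) = 2*V*(-3 + q))
s = 0 (s = -1*0 = 0)
(s + C)*Y(-12, 12) = (0 + 115)*(2*(-12)*(-3 + 12)) = 115*(2*(-12)*9) = 115*(-216) = -24840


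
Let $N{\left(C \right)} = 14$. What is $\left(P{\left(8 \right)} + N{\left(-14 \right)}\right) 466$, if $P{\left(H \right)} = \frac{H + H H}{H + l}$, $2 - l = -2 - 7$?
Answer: $\frac{157508}{19} \approx 8289.9$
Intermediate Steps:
$l = 11$ ($l = 2 - \left(-2 - 7\right) = 2 - -9 = 2 + 9 = 11$)
$P{\left(H \right)} = \frac{H + H^{2}}{11 + H}$ ($P{\left(H \right)} = \frac{H + H H}{H + 11} = \frac{H + H^{2}}{11 + H}$)
$\left(P{\left(8 \right)} + N{\left(-14 \right)}\right) 466 = \left(\frac{8 \left(1 + 8\right)}{11 + 8} + 14\right) 466 = \left(8 \cdot \frac{1}{19} \cdot 9 + 14\right) 466 = \left(\frac{72}{19} + 14\right) 466 = \frac{338}{19} \cdot 466 = \frac{157508}{19}$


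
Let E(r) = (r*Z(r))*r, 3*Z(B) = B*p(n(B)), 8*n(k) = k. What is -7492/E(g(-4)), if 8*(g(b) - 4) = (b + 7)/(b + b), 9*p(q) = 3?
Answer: -17675845632/16194277 ≈ -1091.5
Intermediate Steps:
n(k) = k/8
p(q) = 1/3 (p(q) = (1/9)*3 = 1/3)
Z(B) = B/9 (Z(B) = (B*(1/3))/3 = (B/3)/3 = B/9)
g(b) = 4 + (7 + b)/(16*b) (g(b) = 4 + ((b + 7)/(b + b))/8 = 4 + ((7 + b)/((2*b)))/8 = 4 + ((7 + b)*(1/(2*b)))/8 = 4 + ((7 + b)/(2*b))/8 = 4 + (7 + b)/(16*b))
E(r) = r**3/9 (E(r) = (r*(r/9))*r = (r**2/9)*r = r**3/9)
-7492/E(g(-4)) = -7492*(-2359296/(7 + 65*(-4))**3) = -7492*(-2359296/(7 - 260)**3) = -7492/(((1/16)*(-1/4)*(-253))**3/9) = -7492/((253/64)**3/9) = -7492/((1/9)*(16194277/262144)) = -7492/16194277/2359296 = -7492*2359296/16194277 = -17675845632/16194277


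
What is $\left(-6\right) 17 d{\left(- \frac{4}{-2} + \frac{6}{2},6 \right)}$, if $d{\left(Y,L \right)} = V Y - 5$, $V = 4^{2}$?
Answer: $-7650$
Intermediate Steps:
$V = 16$
$d{\left(Y,L \right)} = -5 + 16 Y$ ($d{\left(Y,L \right)} = 16 Y - 5 = -5 + 16 Y$)
$\left(-6\right) 17 d{\left(- \frac{4}{-2} + \frac{6}{2},6 \right)} = \left(-6\right) 17 \left(-5 + 16 \left(- \frac{4}{-2} + \frac{6}{2}\right)\right) = - 102 \left(-5 + 16 \left(\left(-4\right) \left(- \frac{1}{2}\right) + 6 \cdot \frac{1}{2}\right)\right) = - 102 \left(-5 + 16 \left(2 + 3\right)\right) = - 102 \left(-5 + 16 \cdot 5\right) = - 102 \left(-5 + 80\right) = \left(-102\right) 75 = -7650$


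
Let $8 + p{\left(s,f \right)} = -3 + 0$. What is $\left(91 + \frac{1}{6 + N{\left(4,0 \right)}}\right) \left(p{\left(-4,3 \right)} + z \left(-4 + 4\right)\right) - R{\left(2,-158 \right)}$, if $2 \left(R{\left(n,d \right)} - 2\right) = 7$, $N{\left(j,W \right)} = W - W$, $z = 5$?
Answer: $- \frac{3025}{3} \approx -1008.3$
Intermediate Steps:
$N{\left(j,W \right)} = 0$
$p{\left(s,f \right)} = -11$ ($p{\left(s,f \right)} = -8 + \left(-3 + 0\right) = -8 - 3 = -11$)
$R{\left(n,d \right)} = \frac{11}{2}$ ($R{\left(n,d \right)} = 2 + \frac{1}{2} \cdot 7 = 2 + \frac{7}{2} = \frac{11}{2}$)
$\left(91 + \frac{1}{6 + N{\left(4,0 \right)}}\right) \left(p{\left(-4,3 \right)} + z \left(-4 + 4\right)\right) - R{\left(2,-158 \right)} = \left(91 + \frac{1}{6 + 0}\right) \left(-11 + 5 \left(-4 + 4\right)\right) - \frac{11}{2} = \left(91 + \frac{1}{6}\right) \left(-11 + 5 \cdot 0\right) - \frac{11}{2} = \left(91 + \frac{1}{6}\right) \left(-11 + 0\right) - \frac{11}{2} = \frac{547}{6} \left(-11\right) - \frac{11}{2} = - \frac{6017}{6} - \frac{11}{2} = - \frac{3025}{3}$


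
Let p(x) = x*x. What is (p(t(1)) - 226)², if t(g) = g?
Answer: 50625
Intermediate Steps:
p(x) = x²
(p(t(1)) - 226)² = (1² - 226)² = (1 - 226)² = (-225)² = 50625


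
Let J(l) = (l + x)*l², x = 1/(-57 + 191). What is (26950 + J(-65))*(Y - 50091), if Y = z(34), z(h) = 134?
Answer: 1657784328325/134 ≈ 1.2372e+10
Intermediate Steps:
x = 1/134 ≈ 0.0074627
Y = 134
J(l) = l²*(1/134 + l) (J(l) = (l + 1/134)*l² = (1/134 + l)*l² = l²*(1/134 + l))
(26950 + J(-65))*(Y - 50091) = (26950 + (-65)²*(1/134 - 65))*(134 - 50091) = (26950 + 4225*(-8709/134))*(-49957) = (26950 - 36795525/134)*(-49957) = -33184225/134*(-49957) = 1657784328325/134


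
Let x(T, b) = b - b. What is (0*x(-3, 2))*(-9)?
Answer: 0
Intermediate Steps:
x(T, b) = 0
(0*x(-3, 2))*(-9) = (0*0)*(-9) = 0*(-9) = 0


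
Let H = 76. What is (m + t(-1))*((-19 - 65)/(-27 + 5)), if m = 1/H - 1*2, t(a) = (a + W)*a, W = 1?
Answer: -3171/418 ≈ -7.5861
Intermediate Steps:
t(a) = a*(1 + a) (t(a) = (a + 1)*a = (1 + a)*a = a*(1 + a))
m = -151/76 (m = 1/76 - 1*2 = 1/76 - 2 = -151/76 ≈ -1.9868)
(m + t(-1))*((-19 - 65)/(-27 + 5)) = (-151/76 - (1 - 1))*((-19 - 65)/(-27 + 5)) = (-151/76 - 1*0)*(-84/(-22)) = (-151/76 + 0)*(-84*(-1/22)) = -151/76*42/11 = -3171/418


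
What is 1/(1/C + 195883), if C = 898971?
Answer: 898971/176093136394 ≈ 5.1051e-6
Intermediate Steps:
1/(1/C + 195883) = 1/(1/898971 + 195883) = 1/(176093136394/898971) = 898971/176093136394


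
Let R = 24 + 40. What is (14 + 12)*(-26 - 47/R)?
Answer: -22243/32 ≈ -695.09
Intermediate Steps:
R = 64
(14 + 12)*(-26 - 47/R) = (14 + 12)*(-26 - 47/64) = 26*(-26 - 47/64) = 26*(-1711/64) = -22243/32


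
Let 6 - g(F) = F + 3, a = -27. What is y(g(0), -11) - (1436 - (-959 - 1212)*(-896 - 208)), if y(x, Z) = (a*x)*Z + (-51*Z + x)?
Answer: 2396803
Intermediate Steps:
g(F) = 3 - F (g(F) = 6 - (F + 3) = 6 - (3 + F) = 6 + (-3 - F) = 3 - F)
y(x, Z) = x - 51*Z - 27*Z*x (y(x, Z) = (-27*x)*Z + (-51*Z + x) = -27*Z*x + (x - 51*Z) = x - 51*Z - 27*Z*x)
y(g(0), -11) - (1436 - (-959 - 1212)*(-896 - 208)) = ((3 - 1*0) - 51*(-11) - 27*(-11)*(3 - 1*0)) - (1436 - (-959 - 1212)*(-896 - 208)) = ((3 + 0) + 561 - 27*(-11)*(3 + 0)) - (1436 - (-2171)*(-1104)) = (3 + 561 - 27*(-11)*3) - (1436 - 1*2396784) = (3 + 561 + 891) - (1436 - 2396784) = 1455 - 1*(-2395348) = 1455 + 2395348 = 2396803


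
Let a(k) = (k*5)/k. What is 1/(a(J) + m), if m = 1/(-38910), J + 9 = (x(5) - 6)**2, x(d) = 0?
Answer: 38910/194549 ≈ 0.20000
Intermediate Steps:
J = 27 (J = -9 + (0 - 6)**2 = -9 + (-6)**2 = -9 + 36 = 27)
m = -1/38910 ≈ -2.5700e-5
a(k) = 5 (a(k) = (5*k)/k = 5)
1/(a(J) + m) = 1/(5 - 1/38910) = 1/(194549/38910) = 38910/194549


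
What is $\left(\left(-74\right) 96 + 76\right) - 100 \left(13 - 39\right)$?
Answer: $-4428$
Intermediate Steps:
$\left(\left(-74\right) 96 + 76\right) - 100 \left(13 - 39\right) = \left(-7104 + 76\right) - -2600 = -7028 + 2600 = -4428$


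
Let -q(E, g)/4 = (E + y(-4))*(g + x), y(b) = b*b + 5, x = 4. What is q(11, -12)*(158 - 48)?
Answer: 112640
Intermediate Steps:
y(b) = 5 + b² (y(b) = b² + 5 = 5 + b²)
q(E, g) = -4*(4 + g)*(21 + E) (q(E, g) = -4*(E + (5 + (-4)²))*(g + 4) = -4*(E + (5 + 16))*(4 + g) = -4*(E + 21)*(4 + g) = -4*(21 + E)*(4 + g) = -4*(4 + g)*(21 + E))
q(11, -12)*(158 - 48) = (-336 - 84*(-12) - 16*11 - 4*11*(-12))*(158 - 48) = (-336 + 1008 - 176 + 528)*110 = 1024*110 = 112640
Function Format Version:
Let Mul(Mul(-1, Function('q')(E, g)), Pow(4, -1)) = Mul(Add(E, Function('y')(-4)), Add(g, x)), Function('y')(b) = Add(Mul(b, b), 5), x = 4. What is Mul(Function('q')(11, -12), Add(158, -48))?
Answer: 112640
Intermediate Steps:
Function('y')(b) = Add(5, Pow(b, 2)) (Function('y')(b) = Add(Pow(b, 2), 5) = Add(5, Pow(b, 2)))
Function('q')(E, g) = Mul(-4, Add(4, g), Add(21, E)) (Function('q')(E, g) = Mul(-4, Mul(Add(E, Add(5, Pow(-4, 2))), Add(g, 4))) = Mul(-4, Mul(Add(E, Add(5, 16)), Add(4, g))) = Mul(-4, Mul(Add(E, 21), Add(4, g))) = Mul(-4, Mul(Add(21, E), Add(4, g))) = Mul(-4, Mul(Add(4, g), Add(21, E))) = Mul(-4, Add(4, g), Add(21, E)))
Mul(Function('q')(11, -12), Add(158, -48)) = Mul(Add(-336, Mul(-84, -12), Mul(-16, 11), Mul(-4, 11, -12)), Add(158, -48)) = Mul(Add(-336, 1008, -176, 528), 110) = Mul(1024, 110) = 112640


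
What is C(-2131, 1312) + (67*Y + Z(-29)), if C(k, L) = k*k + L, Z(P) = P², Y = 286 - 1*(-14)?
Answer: 4563414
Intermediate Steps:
Y = 300 (Y = 286 + 14 = 300)
C(k, L) = L + k² (C(k, L) = k² + L = L + k²)
C(-2131, 1312) + (67*Y + Z(-29)) = (1312 + (-2131)²) + (67*300 + (-29)²) = (1312 + 4541161) + (20100 + 841) = 4542473 + 20941 = 4563414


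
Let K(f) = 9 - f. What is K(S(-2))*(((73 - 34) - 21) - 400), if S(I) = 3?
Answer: -2292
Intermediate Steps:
K(S(-2))*(((73 - 34) - 21) - 400) = (9 - 1*3)*(((73 - 34) - 21) - 400) = (9 - 3)*((39 - 21) - 400) = 6*(18 - 400) = 6*(-382) = -2292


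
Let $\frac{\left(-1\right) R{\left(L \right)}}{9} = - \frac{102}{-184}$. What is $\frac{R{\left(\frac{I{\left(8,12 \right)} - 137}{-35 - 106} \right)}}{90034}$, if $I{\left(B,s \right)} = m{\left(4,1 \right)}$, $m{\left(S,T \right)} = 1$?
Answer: $- \frac{459}{8283128} \approx -5.5414 \cdot 10^{-5}$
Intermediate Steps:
$I{\left(B,s \right)} = 1$
$R{\left(L \right)} = - \frac{459}{92}$ ($R{\left(L \right)} = - 9 \left(- \frac{102}{-184}\right) = - 9 \left(\left(-102\right) \left(- \frac{1}{184}\right)\right) = \left(-9\right) \frac{51}{92} = - \frac{459}{92}$)
$\frac{R{\left(\frac{I{\left(8,12 \right)} - 137}{-35 - 106} \right)}}{90034} = - \frac{459}{92 \cdot 90034} = \left(- \frac{459}{92}\right) \frac{1}{90034} = - \frac{459}{8283128}$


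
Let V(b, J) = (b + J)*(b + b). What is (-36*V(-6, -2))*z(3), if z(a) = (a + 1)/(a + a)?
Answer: -2304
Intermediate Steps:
V(b, J) = 2*b*(J + b) (V(b, J) = (J + b)*(2*b) = 2*b*(J + b))
z(a) = (1 + a)/(2*a) (z(a) = (1 + a)/((2*a)) = (1 + a)*(1/(2*a)) = (1 + a)/(2*a))
(-36*V(-6, -2))*z(3) = (-72*(-6)*(-2 - 6))*((1/2)*(1 + 3)/3) = (-72*(-6)*(-8))*((1/2)*(1/3)*4) = -36*96*(2/3) = -3456*2/3 = -2304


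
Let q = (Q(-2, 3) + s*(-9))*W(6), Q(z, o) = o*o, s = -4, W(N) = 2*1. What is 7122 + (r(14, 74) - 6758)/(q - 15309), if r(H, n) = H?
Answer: 36132154/5073 ≈ 7122.4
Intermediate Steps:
W(N) = 2
Q(z, o) = o**2
q = 90 (q = (3**2 - 4*(-9))*2 = (9 + 36)*2 = 45*2 = 90)
7122 + (r(14, 74) - 6758)/(q - 15309) = 7122 + (14 - 6758)/(90 - 15309) = 7122 - 6744/(-15219) = 7122 - 6744*(-1/15219) = 7122 + 2248/5073 = 36132154/5073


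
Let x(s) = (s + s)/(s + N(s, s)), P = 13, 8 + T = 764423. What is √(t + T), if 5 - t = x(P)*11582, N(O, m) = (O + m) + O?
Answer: √758629 ≈ 870.99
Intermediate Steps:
T = 764415 (T = -8 + 764423 = 764415)
N(O, m) = m + 2*O
x(s) = ½ (x(s) = (s + s)/(s + (s + 2*s)) = (2*s)/(s + 3*s) = (2*s)/((4*s)) = (2*s)*(1/(4*s)) = ½)
t = -5786 (t = 5 - 11582/2 = 5 - 1*5791 = 5 - 5791 = -5786)
√(t + T) = √(-5786 + 764415) = √758629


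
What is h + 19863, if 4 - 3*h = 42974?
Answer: 16619/3 ≈ 5539.7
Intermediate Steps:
h = -42970/3 (h = 4/3 - ⅓*42974 = 4/3 - 42974/3 = -42970/3 ≈ -14323.)
h + 19863 = -42970/3 + 19863 = 16619/3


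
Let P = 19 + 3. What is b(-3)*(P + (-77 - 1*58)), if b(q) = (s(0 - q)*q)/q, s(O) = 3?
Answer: -339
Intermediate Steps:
P = 22
b(q) = 3 (b(q) = (3*q)/q = 3)
b(-3)*(P + (-77 - 1*58)) = 3*(22 + (-77 - 1*58)) = 3*(22 + (-77 - 58)) = 3*(22 - 135) = 3*(-113) = -339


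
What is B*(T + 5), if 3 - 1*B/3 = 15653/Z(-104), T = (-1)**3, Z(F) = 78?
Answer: -30838/13 ≈ -2372.2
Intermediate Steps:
T = -1
B = -15419/26 (B = 9 - 46959/78 = 9 - 3*15653/78 = 9 - 15653/26 = -15419/26 ≈ -593.04)
B*(T + 5) = -15419*(-1 + 5)/26 = -15419/26*4 = -30838/13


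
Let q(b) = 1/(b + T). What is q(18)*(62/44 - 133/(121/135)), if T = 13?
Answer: -35569/7502 ≈ -4.7413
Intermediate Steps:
q(b) = 1/(13 + b) (q(b) = 1/(b + 13) = 1/(13 + b))
q(18)*(62/44 - 133/(121/135)) = (62/44 - 133/(121/135))/(13 + 18) = (62*(1/44) - 133/(121*(1/135)))/31 = (31/22 - 133/121/135)/31 = (31/22 - 133*135/121)/31 = (31/22 - 17955/121)/31 = (1/31)*(-35569/242) = -35569/7502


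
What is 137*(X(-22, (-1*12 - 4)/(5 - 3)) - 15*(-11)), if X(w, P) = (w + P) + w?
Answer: 15481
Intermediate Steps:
X(w, P) = P + 2*w (X(w, P) = (P + w) + w = P + 2*w)
137*(X(-22, (-1*12 - 4)/(5 - 3)) - 15*(-11)) = 137*(((-1*12 - 4)/(5 - 3) + 2*(-22)) - 15*(-11)) = 137*(((-12 - 4)/2 - 44) + 165) = 137*((-16*1/2 - 44) + 165) = 137*((-8 - 44) + 165) = 137*(-52 + 165) = 137*113 = 15481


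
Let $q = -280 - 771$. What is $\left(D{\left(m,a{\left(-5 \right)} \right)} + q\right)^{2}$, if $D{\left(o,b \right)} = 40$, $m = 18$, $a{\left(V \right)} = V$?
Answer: $1022121$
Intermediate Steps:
$q = -1051$ ($q = -280 - 771 = -1051$)
$\left(D{\left(m,a{\left(-5 \right)} \right)} + q\right)^{2} = \left(40 - 1051\right)^{2} = \left(-1011\right)^{2} = 1022121$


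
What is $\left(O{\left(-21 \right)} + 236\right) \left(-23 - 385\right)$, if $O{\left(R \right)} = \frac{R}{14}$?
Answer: $-95676$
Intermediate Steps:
$O{\left(R \right)} = \frac{R}{14}$ ($O{\left(R \right)} = R \frac{1}{14} = \frac{R}{14}$)
$\left(O{\left(-21 \right)} + 236\right) \left(-23 - 385\right) = \left(\frac{1}{14} \left(-21\right) + 236\right) \left(-23 - 385\right) = \left(- \frac{3}{2} + 236\right) \left(-408\right) = \frac{469}{2} \left(-408\right) = -95676$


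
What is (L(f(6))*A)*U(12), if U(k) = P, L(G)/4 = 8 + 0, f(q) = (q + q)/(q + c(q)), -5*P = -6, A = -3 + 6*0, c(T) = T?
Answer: -576/5 ≈ -115.20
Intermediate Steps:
A = -3 (A = -3 + 0 = -3)
P = 6/5 (P = -⅕*(-6) = 6/5 ≈ 1.2000)
f(q) = 1 (f(q) = (q + q)/(q + q) = (2*q)/((2*q)) = (2*q)*(1/(2*q)) = 1)
L(G) = 32 (L(G) = 4*(8 + 0) = 4*8 = 32)
U(k) = 6/5
(L(f(6))*A)*U(12) = (32*(-3))*(6/5) = -96*6/5 = -576/5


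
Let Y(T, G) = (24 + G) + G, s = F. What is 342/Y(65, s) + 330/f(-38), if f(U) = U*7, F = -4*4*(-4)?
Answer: 537/532 ≈ 1.0094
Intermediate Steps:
F = 64 (F = -16*(-4) = 64)
s = 64
Y(T, G) = 24 + 2*G
f(U) = 7*U
342/Y(65, s) + 330/f(-38) = 342/(24 + 2*64) + 330/((7*(-38))) = 342/(24 + 128) + 330/(-266) = 342/152 + 330*(-1/266) = 342*(1/152) - 165/133 = 9/4 - 165/133 = 537/532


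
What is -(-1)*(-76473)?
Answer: -76473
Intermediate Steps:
-(-1)*(-76473) = -1*76473 = -76473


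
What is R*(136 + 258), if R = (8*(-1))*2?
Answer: -6304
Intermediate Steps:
R = -16 (R = -8*2 = -16)
R*(136 + 258) = -16*(136 + 258) = -16*394 = -6304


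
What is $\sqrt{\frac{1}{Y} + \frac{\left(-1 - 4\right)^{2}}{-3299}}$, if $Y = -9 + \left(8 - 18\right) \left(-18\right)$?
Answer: $\frac{4 i \sqrt{3823541}}{188043} \approx 0.041595 i$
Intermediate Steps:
$Y = 171$ ($Y = -9 + \left(8 - 18\right) \left(-18\right) = -9 - -180 = -9 + 180 = 171$)
$\sqrt{\frac{1}{Y} + \frac{\left(-1 - 4\right)^{2}}{-3299}} = \sqrt{\frac{1}{171} + \frac{\left(-1 - 4\right)^{2}}{-3299}} = \sqrt{\frac{1}{171} + \left(-5\right)^{2} \left(- \frac{1}{3299}\right)} = \sqrt{\frac{1}{171} + 25 \left(- \frac{1}{3299}\right)} = \sqrt{\frac{1}{171} - \frac{25}{3299}} = \sqrt{- \frac{976}{564129}} = \frac{4 i \sqrt{3823541}}{188043}$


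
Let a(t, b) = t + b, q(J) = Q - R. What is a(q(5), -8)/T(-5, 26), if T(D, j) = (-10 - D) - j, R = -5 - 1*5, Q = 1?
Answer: -3/31 ≈ -0.096774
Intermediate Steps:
R = -10 (R = -5 - 5 = -10)
q(J) = 11 (q(J) = 1 - 1*(-10) = 1 + 10 = 11)
T(D, j) = -10 - D - j
a(t, b) = b + t
a(q(5), -8)/T(-5, 26) = (-8 + 11)/(-10 - 1*(-5) - 1*26) = 3/(-10 + 5 - 26) = 3/(-31) = 3*(-1/31) = -3/31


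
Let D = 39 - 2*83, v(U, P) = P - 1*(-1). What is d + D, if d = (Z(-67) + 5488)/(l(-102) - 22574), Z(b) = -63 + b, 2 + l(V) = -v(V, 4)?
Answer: -957715/7527 ≈ -127.24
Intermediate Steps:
v(U, P) = 1 + P (v(U, P) = P + 1 = 1 + P)
l(V) = -7 (l(V) = -2 - (1 + 4) = -2 - 1*5 = -2 - 5 = -7)
d = -1786/7527 (d = ((-63 - 67) + 5488)/(-7 - 22574) = (-130 + 5488)/(-22581) = 5358*(-1/22581) = -1786/7527 ≈ -0.23728)
D = -127 (D = 39 - 166 = -127)
d + D = -1786/7527 - 127 = -957715/7527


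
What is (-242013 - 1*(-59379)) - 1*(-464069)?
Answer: 281435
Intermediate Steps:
(-242013 - 1*(-59379)) - 1*(-464069) = (-242013 + 59379) + 464069 = -182634 + 464069 = 281435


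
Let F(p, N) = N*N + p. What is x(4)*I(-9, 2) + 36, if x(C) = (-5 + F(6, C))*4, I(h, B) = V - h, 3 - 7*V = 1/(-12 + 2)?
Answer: 23734/35 ≈ 678.11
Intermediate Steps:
F(p, N) = p + N**2 (F(p, N) = N**2 + p = p + N**2)
V = 31/70 (V = 3/7 - 1/(7*(-12 + 2)) = 3/7 - 1/7/(-10) = 3/7 - 1/7*(-1/10) = 3/7 + 1/70 = 31/70 ≈ 0.44286)
I(h, B) = 31/70 - h
x(C) = 4 + 4*C**2 (x(C) = (-5 + (6 + C**2))*4 = (1 + C**2)*4 = 4 + 4*C**2)
x(4)*I(-9, 2) + 36 = (4 + 4*4**2)*(31/70 - 1*(-9)) + 36 = (4 + 4*16)*(31/70 + 9) + 36 = (4 + 64)*(661/70) + 36 = 68*(661/70) + 36 = 22474/35 + 36 = 23734/35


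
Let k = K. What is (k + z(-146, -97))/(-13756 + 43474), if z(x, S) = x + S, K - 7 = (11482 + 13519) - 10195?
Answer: 7285/14859 ≈ 0.49028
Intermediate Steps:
K = 14813 (K = 7 + ((11482 + 13519) - 10195) = 7 + (25001 - 10195) = 7 + 14806 = 14813)
k = 14813
z(x, S) = S + x
(k + z(-146, -97))/(-13756 + 43474) = (14813 + (-97 - 146))/(-13756 + 43474) = (14813 - 243)/29718 = 14570*(1/29718) = 7285/14859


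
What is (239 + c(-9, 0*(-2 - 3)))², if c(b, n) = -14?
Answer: 50625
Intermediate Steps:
(239 + c(-9, 0*(-2 - 3)))² = (239 - 14)² = 225² = 50625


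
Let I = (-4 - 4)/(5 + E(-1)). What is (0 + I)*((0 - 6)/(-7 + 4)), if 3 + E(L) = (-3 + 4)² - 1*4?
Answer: 16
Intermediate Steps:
E(L) = -6 (E(L) = -3 + ((-3 + 4)² - 1*4) = -3 + (1² - 4) = -3 + (1 - 4) = -3 - 3 = -6)
I = 8 (I = (-4 - 4)/(5 - 6) = -8/(-1) = -8*(-1) = 8)
(0 + I)*((0 - 6)/(-7 + 4)) = (0 + 8)*((0 - 6)/(-7 + 4)) = 8*(-6/(-3)) = 8*(-6*(-⅓)) = 8*2 = 16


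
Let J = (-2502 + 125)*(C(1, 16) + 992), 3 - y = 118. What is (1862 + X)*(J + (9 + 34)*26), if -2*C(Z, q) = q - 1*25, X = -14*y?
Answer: -8220177000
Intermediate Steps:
y = -115 (y = 3 - 1*118 = 3 - 118 = -115)
X = 1610 (X = -14*(-115) = 1610)
C(Z, q) = 25/2 - q/2 (C(Z, q) = -(q - 1*25)/2 = -(q - 25)/2 = -(-25 + q)/2 = 25/2 - q/2)
J = -4737361/2 (J = (-2502 + 125)*((25/2 - 1/2*16) + 992) = -2377*((25/2 - 8) + 992) = -2377*(9/2 + 992) = -2377*1993/2 = -4737361/2 ≈ -2.3687e+6)
(1862 + X)*(J + (9 + 34)*26) = (1862 + 1610)*(-4737361/2 + (9 + 34)*26) = 3472*(-4737361/2 + 43*26) = 3472*(-4737361/2 + 1118) = 3472*(-4735125/2) = -8220177000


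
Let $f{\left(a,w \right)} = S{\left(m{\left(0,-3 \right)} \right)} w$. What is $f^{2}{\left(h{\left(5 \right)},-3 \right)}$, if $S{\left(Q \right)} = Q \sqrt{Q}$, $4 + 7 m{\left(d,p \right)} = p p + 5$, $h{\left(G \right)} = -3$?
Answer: $\frac{9000}{343} \approx 26.239$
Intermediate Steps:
$m{\left(d,p \right)} = \frac{1}{7} + \frac{p^{2}}{7}$ ($m{\left(d,p \right)} = - \frac{4}{7} + \frac{p p + 5}{7} = - \frac{4}{7} + \frac{p^{2} + 5}{7} = - \frac{4}{7} + \frac{5 + p^{2}}{7} = - \frac{4}{7} + \left(\frac{5}{7} + \frac{p^{2}}{7}\right) = \frac{1}{7} + \frac{p^{2}}{7}$)
$S{\left(Q \right)} = Q^{\frac{3}{2}}$
$f{\left(a,w \right)} = \frac{10 w \sqrt{70}}{49}$ ($f{\left(a,w \right)} = \left(\frac{1}{7} + \frac{\left(-3\right)^{2}}{7}\right)^{\frac{3}{2}} w = \left(\frac{1}{7} + \frac{1}{7} \cdot 9\right)^{\frac{3}{2}} w = \left(\frac{1}{7} + \frac{9}{7}\right)^{\frac{3}{2}} w = \left(\frac{10}{7}\right)^{\frac{3}{2}} w = \frac{10 \sqrt{70}}{49} w = \frac{10 w \sqrt{70}}{49}$)
$f^{2}{\left(h{\left(5 \right)},-3 \right)} = \left(\frac{10}{49} \left(-3\right) \sqrt{70}\right)^{2} = \left(- \frac{30 \sqrt{70}}{49}\right)^{2} = \frac{9000}{343}$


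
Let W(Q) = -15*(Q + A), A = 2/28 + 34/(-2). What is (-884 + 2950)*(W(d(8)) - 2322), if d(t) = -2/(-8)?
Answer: -59925363/14 ≈ -4.2804e+6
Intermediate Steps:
d(t) = ¼ (d(t) = -2*(-⅛) = ¼)
A = -237/14 (A = 2*(1/28) + 34*(-½) = 1/14 - 17 = -237/14 ≈ -16.929)
W(Q) = 3555/14 - 15*Q (W(Q) = -15*(Q - 237/14) = -15*(-237/14 + Q) = 3555/14 - 15*Q)
(-884 + 2950)*(W(d(8)) - 2322) = (-884 + 2950)*((3555/14 - 15*¼) - 2322) = 2066*((3555/14 - 15/4) - 2322) = 2066*(7005/28 - 2322) = 2066*(-58011/28) = -59925363/14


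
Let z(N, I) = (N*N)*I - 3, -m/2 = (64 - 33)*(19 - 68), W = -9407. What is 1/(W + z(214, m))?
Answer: 1/139118838 ≈ 7.1881e-9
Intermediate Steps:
m = 3038 (m = -2*(64 - 33)*(19 - 68) = -62*(-49) = -2*(-1519) = 3038)
z(N, I) = -3 + I*N**2 (z(N, I) = N**2*I - 3 = I*N**2 - 3 = -3 + I*N**2)
1/(W + z(214, m)) = 1/(-9407 + (-3 + 3038*214**2)) = 1/(-9407 + (-3 + 3038*45796)) = 1/(-9407 + (-3 + 139128248)) = 1/(-9407 + 139128245) = 1/139118838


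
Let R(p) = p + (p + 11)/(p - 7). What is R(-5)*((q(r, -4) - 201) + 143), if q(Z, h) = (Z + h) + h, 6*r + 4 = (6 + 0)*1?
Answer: 2167/6 ≈ 361.17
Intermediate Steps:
R(p) = p + (11 + p)/(-7 + p)
r = ⅓ (r = -⅔ + ((6 + 0)*1)/6 = -⅔ + (6*1)/6 = -⅔ + (⅙)*6 = -⅔ + 1 = ⅓ ≈ 0.33333)
q(Z, h) = Z + 2*h
R(-5)*((q(r, -4) - 201) + 143) = ((11 + (-5)² - 6*(-5))/(-7 - 5))*(((⅓ + 2*(-4)) - 201) + 143) = ((11 + 25 + 30)/(-12))*(((⅓ - 8) - 201) + 143) = (-1/12*66)*((-23/3 - 201) + 143) = -11*(-626/3 + 143)/2 = -11/2*(-197/3) = 2167/6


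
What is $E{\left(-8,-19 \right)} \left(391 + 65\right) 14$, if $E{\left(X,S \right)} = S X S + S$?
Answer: $-18558288$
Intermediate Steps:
$E{\left(X,S \right)} = S + X S^{2}$ ($E{\left(X,S \right)} = X S^{2} + S = S + X S^{2}$)
$E{\left(-8,-19 \right)} \left(391 + 65\right) 14 = - 19 \left(1 - -152\right) \left(391 + 65\right) 14 = - 19 \left(1 + 152\right) 456 \cdot 14 = \left(-19\right) 153 \cdot 456 \cdot 14 = \left(-2907\right) 456 \cdot 14 = \left(-1325592\right) 14 = -18558288$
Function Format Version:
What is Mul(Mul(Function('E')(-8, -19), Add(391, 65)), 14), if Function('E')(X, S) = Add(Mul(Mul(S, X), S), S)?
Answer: -18558288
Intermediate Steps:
Function('E')(X, S) = Add(S, Mul(X, Pow(S, 2))) (Function('E')(X, S) = Add(Mul(X, Pow(S, 2)), S) = Add(S, Mul(X, Pow(S, 2))))
Mul(Mul(Function('E')(-8, -19), Add(391, 65)), 14) = Mul(Mul(Mul(-19, Add(1, Mul(-19, -8))), Add(391, 65)), 14) = Mul(Mul(Mul(-19, Add(1, 152)), 456), 14) = Mul(Mul(Mul(-19, 153), 456), 14) = Mul(Mul(-2907, 456), 14) = Mul(-1325592, 14) = -18558288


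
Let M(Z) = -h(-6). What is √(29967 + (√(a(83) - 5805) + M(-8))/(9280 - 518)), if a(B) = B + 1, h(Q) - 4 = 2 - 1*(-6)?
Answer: √(2300645717604 + 8762*I*√5721)/8762 ≈ 173.11 + 2.4933e-5*I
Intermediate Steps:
h(Q) = 12 (h(Q) = 4 + (2 - 1*(-6)) = 4 + (2 + 6) = 4 + 8 = 12)
a(B) = 1 + B
M(Z) = -12 (M(Z) = -1*12 = -12)
√(29967 + (√(a(83) - 5805) + M(-8))/(9280 - 518)) = √(29967 + (√((1 + 83) - 5805) - 12)/(9280 - 518)) = √(29967 + (√(84 - 5805) - 12)/8762) = √(29967 + (√(-5721) - 12)*(1/8762)) = √(29967 + (I*√5721 - 12)*(1/8762)) = √(29967 + (-12 + I*√5721)*(1/8762)) = √(29967 + (-6/4381 + I*√5721/8762)) = √(131285421/4381 + I*√5721/8762)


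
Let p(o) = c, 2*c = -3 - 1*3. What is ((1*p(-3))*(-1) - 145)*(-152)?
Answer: 21584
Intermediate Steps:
c = -3 (c = (-3 - 1*3)/2 = (-3 - 3)/2 = (½)*(-6) = -3)
p(o) = -3
((1*p(-3))*(-1) - 145)*(-152) = ((1*(-3))*(-1) - 145)*(-152) = (-3*(-1) - 145)*(-152) = (3 - 145)*(-152) = -142*(-152) = 21584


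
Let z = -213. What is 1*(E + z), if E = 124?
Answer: -89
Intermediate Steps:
1*(E + z) = 1*(124 - 213) = 1*(-89) = -89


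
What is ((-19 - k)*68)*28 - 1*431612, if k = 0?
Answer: -467788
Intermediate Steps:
((-19 - k)*68)*28 - 1*431612 = ((-19 - 1*0)*68)*28 - 1*431612 = ((-19 + 0)*68)*28 - 431612 = -19*68*28 - 431612 = -1292*28 - 431612 = -36176 - 431612 = -467788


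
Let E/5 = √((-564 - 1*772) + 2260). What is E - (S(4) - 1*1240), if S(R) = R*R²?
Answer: 1176 + 10*√231 ≈ 1328.0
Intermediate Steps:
S(R) = R³
E = 10*√231 (E = 5*√((-564 - 1*772) + 2260) = 5*√((-564 - 772) + 2260) = 5*√(-1336 + 2260) = 5*√924 = 5*(2*√231) = 10*√231 ≈ 151.99)
E - (S(4) - 1*1240) = 10*√231 - (4³ - 1*1240) = 10*√231 - (64 - 1240) = 10*√231 - 1*(-1176) = 10*√231 + 1176 = 1176 + 10*√231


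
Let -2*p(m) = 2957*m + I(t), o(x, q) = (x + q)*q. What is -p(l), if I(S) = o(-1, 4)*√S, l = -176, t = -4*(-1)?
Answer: -260204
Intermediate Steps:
t = 4
o(x, q) = q*(q + x) (o(x, q) = (q + x)*q = q*(q + x))
I(S) = 12*√S (I(S) = (4*(4 - 1))*√S = (4*3)*√S = 12*√S)
p(m) = -12 - 2957*m/2 (p(m) = -(2957*m + 12*√4)/2 = -(2957*m + 12*2)/2 = -(2957*m + 24)/2 = -(24 + 2957*m)/2 = -12 - 2957*m/2)
-p(l) = -(-12 - 2957/2*(-176)) = -(-12 + 260216) = -1*260204 = -260204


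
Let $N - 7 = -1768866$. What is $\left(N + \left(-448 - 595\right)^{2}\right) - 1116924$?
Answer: $-1797934$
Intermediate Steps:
$N = -1768859$ ($N = 7 - 1768866 = -1768859$)
$\left(N + \left(-448 - 595\right)^{2}\right) - 1116924 = \left(-1768859 + \left(-448 - 595\right)^{2}\right) - 1116924 = \left(-1768859 + \left(-1043\right)^{2}\right) - 1116924 = \left(-1768859 + 1087849\right) - 1116924 = -681010 - 1116924 = -1797934$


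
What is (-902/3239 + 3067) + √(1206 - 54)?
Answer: 242271/79 + 24*√2 ≈ 3100.7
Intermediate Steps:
(-902/3239 + 3067) + √(1206 - 54) = (-902*1/3239 + 3067) + √1152 = (-22/79 + 3067) + 24*√2 = 242271/79 + 24*√2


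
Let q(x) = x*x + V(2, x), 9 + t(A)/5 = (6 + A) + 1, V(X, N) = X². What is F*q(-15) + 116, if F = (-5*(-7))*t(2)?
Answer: 116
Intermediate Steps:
t(A) = -10 + 5*A (t(A) = -45 + 5*((6 + A) + 1) = -45 + 5*(7 + A) = -45 + (35 + 5*A) = -10 + 5*A)
q(x) = 4 + x² (q(x) = x*x + 2² = x² + 4 = 4 + x²)
F = 0 (F = (-5*(-7))*(-10 + 5*2) = 35*(-10 + 10) = 35*0 = 0)
F*q(-15) + 116 = 0*(4 + (-15)²) + 116 = 0*(4 + 225) + 116 = 0*229 + 116 = 0 + 116 = 116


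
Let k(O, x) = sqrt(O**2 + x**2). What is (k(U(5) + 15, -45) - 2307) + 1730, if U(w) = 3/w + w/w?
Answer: -577 + sqrt(57514)/5 ≈ -529.04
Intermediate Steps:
U(w) = 1 + 3/w (U(w) = 3/w + 1 = 1 + 3/w)
(k(U(5) + 15, -45) - 2307) + 1730 = (sqrt(((3 + 5)/5 + 15)**2 + (-45)**2) - 2307) + 1730 = (sqrt(((1/5)*8 + 15)**2 + 2025) - 2307) + 1730 = (sqrt((8/5 + 15)**2 + 2025) - 2307) + 1730 = (sqrt((83/5)**2 + 2025) - 2307) + 1730 = (sqrt(6889/25 + 2025) - 2307) + 1730 = (sqrt(57514/25) - 2307) + 1730 = (sqrt(57514)/5 - 2307) + 1730 = (-2307 + sqrt(57514)/5) + 1730 = -577 + sqrt(57514)/5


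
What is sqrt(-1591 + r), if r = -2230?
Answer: I*sqrt(3821) ≈ 61.814*I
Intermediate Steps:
sqrt(-1591 + r) = sqrt(-1591 - 2230) = sqrt(-3821) = I*sqrt(3821)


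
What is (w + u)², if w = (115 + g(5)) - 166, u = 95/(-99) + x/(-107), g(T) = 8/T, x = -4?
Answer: 7103909379856/2805291225 ≈ 2532.3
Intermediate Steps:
u = -9769/10593 (u = 95/(-99) - 4/(-107) = 95*(-1/99) - 4*(-1/107) = -95/99 + 4/107 = -9769/10593 ≈ -0.92221)
w = -247/5 (w = (115 + 8/5) - 166 = 583/5 - 166 = -247/5 ≈ -49.400)
(w + u)² = (-247/5 - 9769/10593)² = (-2665316/52965)² = 7103909379856/2805291225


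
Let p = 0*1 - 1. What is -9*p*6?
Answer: 54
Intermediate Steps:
p = -1 (p = 0 - 1 = -1)
-9*p*6 = -9*(-1)*6 = 9*6 = 54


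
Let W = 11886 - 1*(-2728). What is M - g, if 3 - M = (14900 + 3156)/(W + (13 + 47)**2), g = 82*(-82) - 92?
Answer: 62091605/9107 ≈ 6818.0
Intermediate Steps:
W = 14614 (W = 11886 + 2728 = 14614)
g = -6816 (g = -6724 - 92 = -6816)
M = 18293/9107 (M = 3 - (14900 + 3156)/(14614 + (13 + 47)**2) = 3 - 18056/(14614 + 60**2) = 3 - 18056/(14614 + 3600) = 3 - 18056/18214 = 3 - 1*9028/9107 = 3 - 9028/9107 = 18293/9107 ≈ 2.0087)
M - g = 18293/9107 - 1*(-6816) = 18293/9107 + 6816 = 62091605/9107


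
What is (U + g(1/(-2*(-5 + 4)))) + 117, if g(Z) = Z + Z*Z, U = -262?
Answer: -577/4 ≈ -144.25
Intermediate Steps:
g(Z) = Z + Z**2
(U + g(1/(-2*(-5 + 4)))) + 117 = (-262 + (1 + 1/(-2*(-5 + 4)))/((-2*(-5 + 4)))) + 117 = (-262 + (1 + 1/(-2*(-1)))/((-2*(-1)))) + 117 = (-262 + (1 + 1/2)/2) + 117 = (-262 + (1/2)*(3/2)) + 117 = (-262 + 3/4) + 117 = -1045/4 + 117 = -577/4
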